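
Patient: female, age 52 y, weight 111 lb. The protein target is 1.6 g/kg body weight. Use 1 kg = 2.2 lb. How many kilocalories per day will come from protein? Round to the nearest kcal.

323 kcal/day

Weight in kg = 111 ÷ 2.2 = 50.4545 kg.
Protein = 1.6 g/kg × 50.4545 kg = 80.7273 g/day.
Protein energy = 80.7273 g × 4 kcal/g = 322.9091 kcal/day.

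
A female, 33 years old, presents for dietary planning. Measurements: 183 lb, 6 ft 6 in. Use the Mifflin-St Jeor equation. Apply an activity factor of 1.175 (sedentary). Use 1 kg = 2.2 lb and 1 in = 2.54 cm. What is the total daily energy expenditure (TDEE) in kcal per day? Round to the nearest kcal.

2049 kcal per day

Convert to metric: weight = 183 ÷ 2.2 = 83.1818 kg; height = (6×12 + 6) × 2.54 = 78 × 2.54 = 198.12 cm.
Mifflin-St Jeor (female): BMR = 10(83.1818) + 6.25(198.12) − 5(33) − 161 = 831.8182 + 1238.25 − 165 − 161 = 1744.0682 kcal/day.
TEE = BMR × activity factor = 1744.0682 × 1.175 = 2049.2801 kcal/day.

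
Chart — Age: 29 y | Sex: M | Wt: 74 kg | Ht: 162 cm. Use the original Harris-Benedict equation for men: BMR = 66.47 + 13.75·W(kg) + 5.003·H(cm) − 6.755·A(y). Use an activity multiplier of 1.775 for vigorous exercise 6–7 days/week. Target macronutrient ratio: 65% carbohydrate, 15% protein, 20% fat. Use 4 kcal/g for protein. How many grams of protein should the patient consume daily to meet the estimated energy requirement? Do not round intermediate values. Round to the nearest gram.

Harris-Benedict: BMR = 66.47 + 13.75(74) + 5.003(162) − 6.755(29) = 1698.561 kcal/day.
TEE = 1698.561 × 1.775 = 3014.9458 kcal/day.
Protein energy = 15% × 3014.9458 = 452.2419 kcal.
Protein = 452.2419 ÷ 4 kcal/g = 113.0605 g.

113 g/day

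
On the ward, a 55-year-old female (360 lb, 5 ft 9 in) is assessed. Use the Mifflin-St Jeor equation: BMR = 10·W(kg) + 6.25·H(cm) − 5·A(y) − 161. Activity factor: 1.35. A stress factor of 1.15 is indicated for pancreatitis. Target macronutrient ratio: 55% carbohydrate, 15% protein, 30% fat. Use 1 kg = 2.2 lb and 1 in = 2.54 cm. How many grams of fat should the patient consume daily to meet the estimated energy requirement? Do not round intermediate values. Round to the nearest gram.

Convert to metric: weight = 360 ÷ 2.2 = 163.6364 kg; height = (5×12 + 9) × 2.54 = 69 × 2.54 = 175.26 cm.
Mifflin-St Jeor (female): BMR = 10(163.6364) + 6.25(175.26) − 5(55) − 161 = 1636.3636 + 1095.375 − 275 − 161 = 2295.7386 kcal/day.
TEE = 2295.7386 × 1.35 = 3099.2472 kcal/day.
With stress factor 1.15: 3099.2472 × 1.15 = 3564.1342 kcal/day.
Fat energy = 30% × 3564.1342 = 1069.2403 kcal.
Fat = 1069.2403 ÷ 9 kcal/g = 118.8045 g.

119 g/day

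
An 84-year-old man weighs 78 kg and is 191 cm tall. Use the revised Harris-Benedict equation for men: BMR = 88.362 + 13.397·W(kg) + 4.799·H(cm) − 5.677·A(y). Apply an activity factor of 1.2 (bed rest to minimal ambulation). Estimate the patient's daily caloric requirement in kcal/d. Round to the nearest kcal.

Harris-Benedict: BMR = 88.362 + 13.397(78) + 4.799(191) − 5.677(84) = 1573.069 kcal/day.
TEE = BMR × activity factor = 1573.069 × 1.2 = 1887.6828 kcal/day.

1888 kcal/d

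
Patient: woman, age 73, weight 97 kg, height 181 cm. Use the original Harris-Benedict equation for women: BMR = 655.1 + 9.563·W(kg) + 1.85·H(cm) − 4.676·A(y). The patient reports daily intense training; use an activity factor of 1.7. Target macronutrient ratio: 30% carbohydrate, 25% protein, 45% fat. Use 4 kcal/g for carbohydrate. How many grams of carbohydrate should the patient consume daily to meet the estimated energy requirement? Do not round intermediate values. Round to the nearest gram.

Harris-Benedict: BMR = 655.1 + 9.563(97) + 1.85(181) − 4.676(73) = 1576.213 kcal/day.
TEE = 1576.213 × 1.7 = 2679.5621 kcal/day.
Carbohydrate energy = 30% × 2679.5621 = 803.8686 kcal.
Carbohydrate = 803.8686 ÷ 4 kcal/g = 200.9672 g.

201 g/day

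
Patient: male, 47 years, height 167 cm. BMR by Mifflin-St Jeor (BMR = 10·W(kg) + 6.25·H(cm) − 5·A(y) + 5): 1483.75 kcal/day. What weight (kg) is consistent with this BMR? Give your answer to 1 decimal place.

67.0 kg

1483.75 = 10·W + 6.25(167) − 5(47) + 5
10·W = 1483.75 − 813.75 = 670, so W = 67 kg.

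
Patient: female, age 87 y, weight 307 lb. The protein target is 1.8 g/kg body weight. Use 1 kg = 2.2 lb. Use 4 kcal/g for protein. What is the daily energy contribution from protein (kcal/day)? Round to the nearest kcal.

1005 kcal/day

Weight in kg = 307 ÷ 2.2 = 139.5455 kg.
Protein = 1.8 g/kg × 139.5455 kg = 251.1818 g/day.
Protein energy = 251.1818 g × 4 kcal/g = 1004.7273 kcal/day.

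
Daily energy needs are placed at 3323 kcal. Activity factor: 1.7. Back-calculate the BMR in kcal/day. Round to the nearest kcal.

1955 kcal/day

BMR = TEE ÷ activity factor = 3323 ÷ 1.7 = 1954.7059 kcal/day.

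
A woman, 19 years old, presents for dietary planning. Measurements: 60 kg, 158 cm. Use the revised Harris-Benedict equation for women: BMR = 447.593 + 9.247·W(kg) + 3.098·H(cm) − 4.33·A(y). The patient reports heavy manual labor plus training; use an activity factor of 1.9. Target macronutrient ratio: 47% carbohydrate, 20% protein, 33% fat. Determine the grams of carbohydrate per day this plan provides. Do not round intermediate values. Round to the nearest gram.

315 g/day

Harris-Benedict: BMR = 447.593 + 9.247(60) + 3.098(158) − 4.33(19) = 1409.627 kcal/day.
TEE = 1409.627 × 1.9 = 2678.2913 kcal/day.
Carbohydrate energy = 47% × 2678.2913 = 1258.7969 kcal.
Carbohydrate = 1258.7969 ÷ 4 kcal/g = 314.6992 g.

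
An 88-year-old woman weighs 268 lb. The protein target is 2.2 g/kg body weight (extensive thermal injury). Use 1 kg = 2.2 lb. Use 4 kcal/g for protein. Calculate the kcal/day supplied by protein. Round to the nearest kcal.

1072 kcal/day

Weight in kg = 268 ÷ 2.2 = 121.8182 kg.
Protein = 2.2 g/kg × 121.8182 kg = 268 g/day.
Protein energy = 268 g × 4 kcal/g = 1072 kcal/day.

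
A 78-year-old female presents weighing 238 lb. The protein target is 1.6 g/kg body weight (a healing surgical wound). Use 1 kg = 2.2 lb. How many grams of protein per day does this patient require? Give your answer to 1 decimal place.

Weight in kg = 238 ÷ 2.2 = 108.1818 kg.
Protein = 1.6 g/kg × 108.1818 kg = 173.0909 g/day.

173.1 g/day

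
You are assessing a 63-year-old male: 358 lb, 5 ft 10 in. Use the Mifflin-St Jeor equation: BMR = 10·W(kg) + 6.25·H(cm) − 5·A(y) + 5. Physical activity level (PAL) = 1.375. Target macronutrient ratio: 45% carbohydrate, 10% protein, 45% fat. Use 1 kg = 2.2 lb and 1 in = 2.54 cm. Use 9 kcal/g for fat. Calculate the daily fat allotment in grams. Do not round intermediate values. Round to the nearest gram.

Convert to metric: weight = 358 ÷ 2.2 = 162.7273 kg; height = (5×12 + 10) × 2.54 = 70 × 2.54 = 177.8 cm.
Mifflin-St Jeor (male): BMR = 10(162.7273) + 6.25(177.8) − 5(63) + 5 = 1627.2727 + 1111.25 − 315 + 5 = 2428.5227 kcal/day.
TEE = 2428.5227 × 1.375 = 3339.2188 kcal/day.
Fat energy = 45% × 3339.2188 = 1502.6484 kcal.
Fat = 1502.6484 ÷ 9 kcal/g = 166.9609 g.

167 g/day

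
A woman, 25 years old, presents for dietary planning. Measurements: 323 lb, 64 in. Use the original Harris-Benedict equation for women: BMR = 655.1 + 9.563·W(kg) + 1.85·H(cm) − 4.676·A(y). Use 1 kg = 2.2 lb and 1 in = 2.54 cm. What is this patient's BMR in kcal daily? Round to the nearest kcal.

2243 kcal daily

Convert to metric: weight = 323 ÷ 2.2 = 146.8182 kg; height = 64 × 2.54 = 162.56 cm.
Harris-Benedict: BMR = 655.1 + 9.563(146.8182) + 1.85(162.56) − 4.676(25) = 2242.9583 kcal/day.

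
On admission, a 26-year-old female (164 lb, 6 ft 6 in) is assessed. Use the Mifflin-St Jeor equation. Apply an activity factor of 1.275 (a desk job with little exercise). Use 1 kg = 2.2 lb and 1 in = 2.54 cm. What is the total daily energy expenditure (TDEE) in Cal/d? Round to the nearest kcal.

2158 Cal/d

Convert to metric: weight = 164 ÷ 2.2 = 74.5455 kg; height = (6×12 + 6) × 2.54 = 78 × 2.54 = 198.12 cm.
Mifflin-St Jeor (female): BMR = 10(74.5455) + 6.25(198.12) − 5(26) − 161 = 745.4545 + 1238.25 − 130 − 161 = 1692.7045 kcal/day.
TEE = BMR × activity factor = 1692.7045 × 1.275 = 2158.1983 kcal/day.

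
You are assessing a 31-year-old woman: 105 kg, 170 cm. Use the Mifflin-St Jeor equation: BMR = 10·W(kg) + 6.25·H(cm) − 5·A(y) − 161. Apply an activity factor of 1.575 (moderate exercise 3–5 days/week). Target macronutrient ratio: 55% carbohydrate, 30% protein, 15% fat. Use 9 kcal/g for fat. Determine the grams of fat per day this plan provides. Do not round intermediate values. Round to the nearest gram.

47 g/day

Mifflin-St Jeor (female): BMR = 10(105) + 6.25(170) − 5(31) − 161 = 1050 + 1062.5 − 155 − 161 = 1796.5 kcal/day.
TEE = 1796.5 × 1.575 = 2829.4875 kcal/day.
Fat energy = 15% × 2829.4875 = 424.4231 kcal.
Fat = 424.4231 ÷ 9 kcal/g = 47.1581 g.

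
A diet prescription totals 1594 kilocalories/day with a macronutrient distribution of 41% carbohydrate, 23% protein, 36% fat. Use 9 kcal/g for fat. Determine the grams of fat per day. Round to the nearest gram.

64 g/day

Fat energy = 36% × 1594 = 573.84 kcal.
At 9 kcal/g: 573.84 ÷ 9 = 63.76 g.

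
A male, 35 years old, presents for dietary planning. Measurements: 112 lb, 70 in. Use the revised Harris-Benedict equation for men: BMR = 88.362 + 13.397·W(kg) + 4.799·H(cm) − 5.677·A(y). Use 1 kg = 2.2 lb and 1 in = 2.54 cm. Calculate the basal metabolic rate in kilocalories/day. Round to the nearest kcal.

1425 kilocalories/day

Convert to metric: weight = 112 ÷ 2.2 = 50.9091 kg; height = 70 × 2.54 = 177.8 cm.
Harris-Benedict: BMR = 88.362 + 13.397(50.9091) + 4.799(177.8) − 5.677(35) = 1424.9583 kcal/day.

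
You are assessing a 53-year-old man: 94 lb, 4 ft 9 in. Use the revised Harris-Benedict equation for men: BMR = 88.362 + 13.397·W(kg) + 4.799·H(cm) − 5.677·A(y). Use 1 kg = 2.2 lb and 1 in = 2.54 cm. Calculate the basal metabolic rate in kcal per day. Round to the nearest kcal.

1055 kcal per day

Convert to metric: weight = 94 ÷ 2.2 = 42.7273 kg; height = (4×12 + 9) × 2.54 = 57 × 2.54 = 144.78 cm.
Harris-Benedict: BMR = 88.362 + 13.397(42.7273) + 4.799(144.78) − 5.677(53) = 1054.6975 kcal/day.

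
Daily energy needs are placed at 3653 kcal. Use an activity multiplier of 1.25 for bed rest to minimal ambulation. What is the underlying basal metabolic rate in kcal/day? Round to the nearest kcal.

BMR = TEE ÷ activity factor = 3653 ÷ 1.25 = 2922.4 kcal/day.

2922 kcal/day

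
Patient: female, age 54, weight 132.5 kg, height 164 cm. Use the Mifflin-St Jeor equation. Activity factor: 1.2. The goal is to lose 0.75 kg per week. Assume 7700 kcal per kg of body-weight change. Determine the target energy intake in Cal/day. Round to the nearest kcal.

1478 Cal/day

Mifflin-St Jeor (female): BMR = 10(132.5) + 6.25(164) − 5(54) − 161 = 1325 + 1025 − 270 − 161 = 1919 kcal/day.
TEE = 1919 × 1.2 = 2302.8 kcal/day.
Required daily deficit = 0.75 × 7700 ÷ 7 = 825 kcal/day.
Target intake = 2302.8 − 825 = 1477.8 kcal/day.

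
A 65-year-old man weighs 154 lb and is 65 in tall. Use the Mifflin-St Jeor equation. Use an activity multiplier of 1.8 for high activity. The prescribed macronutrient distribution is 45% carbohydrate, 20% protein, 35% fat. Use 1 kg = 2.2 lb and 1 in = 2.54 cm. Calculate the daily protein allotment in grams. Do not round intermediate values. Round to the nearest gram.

127 g/day

Convert to metric: weight = 154 ÷ 2.2 = 70 kg; height = 65 × 2.54 = 165.1 cm.
Mifflin-St Jeor (male): BMR = 10(70) + 6.25(165.1) − 5(65) + 5 = 700 + 1031.875 − 325 + 5 = 1411.875 kcal/day.
TEE = 1411.875 × 1.8 = 2541.375 kcal/day.
Protein energy = 20% × 2541.375 = 508.275 kcal.
Protein = 508.275 ÷ 4 kcal/g = 127.0688 g.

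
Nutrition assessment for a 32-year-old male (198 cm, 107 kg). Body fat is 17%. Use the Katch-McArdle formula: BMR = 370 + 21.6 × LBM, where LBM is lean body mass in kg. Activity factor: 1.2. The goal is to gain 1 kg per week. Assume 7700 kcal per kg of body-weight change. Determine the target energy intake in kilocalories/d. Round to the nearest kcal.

3846 kilocalories/d

LBM = 107 × (1 − 0.17) = 88.81 kg. Katch-McArdle: BMR = 370 + 21.6 × 88.81 = 2288.296 kcal/day.
TEE = 2288.296 × 1.2 = 2745.9552 kcal/day.
Required daily surplus = 1 × 7700 ÷ 7 = 1100 kcal/day.
Target intake = 2745.9552 + 1100 = 3845.9552 kcal/day.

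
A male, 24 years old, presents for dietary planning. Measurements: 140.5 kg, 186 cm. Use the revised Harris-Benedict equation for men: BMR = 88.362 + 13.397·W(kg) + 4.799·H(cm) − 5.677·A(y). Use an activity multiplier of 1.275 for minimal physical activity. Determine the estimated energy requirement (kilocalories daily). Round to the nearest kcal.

3477 kilocalories daily

Harris-Benedict: BMR = 88.362 + 13.397(140.5) + 4.799(186) − 5.677(24) = 2727.0065 kcal/day.
TEE = BMR × activity factor = 2727.0065 × 1.275 = 3476.9333 kcal/day.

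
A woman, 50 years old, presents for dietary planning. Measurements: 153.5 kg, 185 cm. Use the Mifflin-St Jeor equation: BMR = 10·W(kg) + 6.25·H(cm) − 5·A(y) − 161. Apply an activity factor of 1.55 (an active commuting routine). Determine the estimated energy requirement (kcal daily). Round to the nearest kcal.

3534 kcal daily

Mifflin-St Jeor (female): BMR = 10(153.5) + 6.25(185) − 5(50) − 161 = 1535 + 1156.25 − 250 − 161 = 2280.25 kcal/day.
TEE = BMR × activity factor = 2280.25 × 1.55 = 3534.3875 kcal/day.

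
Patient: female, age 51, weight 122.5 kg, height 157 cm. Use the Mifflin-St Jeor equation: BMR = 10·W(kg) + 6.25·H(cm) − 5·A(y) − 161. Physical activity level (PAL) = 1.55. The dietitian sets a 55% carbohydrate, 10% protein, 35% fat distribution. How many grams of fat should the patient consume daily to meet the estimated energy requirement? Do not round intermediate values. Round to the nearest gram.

Mifflin-St Jeor (female): BMR = 10(122.5) + 6.25(157) − 5(51) − 161 = 1225 + 981.25 − 255 − 161 = 1790.25 kcal/day.
TEE = 1790.25 × 1.55 = 2774.8875 kcal/day.
Fat energy = 35% × 2774.8875 = 971.2106 kcal.
Fat = 971.2106 ÷ 9 kcal/g = 107.9123 g.

108 g/day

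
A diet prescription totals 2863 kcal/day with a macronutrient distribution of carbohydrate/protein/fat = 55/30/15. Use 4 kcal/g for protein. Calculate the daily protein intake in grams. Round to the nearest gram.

215 g/day

Protein energy = 30% × 2863 = 858.9 kcal.
At 4 kcal/g: 858.9 ÷ 4 = 214.725 g.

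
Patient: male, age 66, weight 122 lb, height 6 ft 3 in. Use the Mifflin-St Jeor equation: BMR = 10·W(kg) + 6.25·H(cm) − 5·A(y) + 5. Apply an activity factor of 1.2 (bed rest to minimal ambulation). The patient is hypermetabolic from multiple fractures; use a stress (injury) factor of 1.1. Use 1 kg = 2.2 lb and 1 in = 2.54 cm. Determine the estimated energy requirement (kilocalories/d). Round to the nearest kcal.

Convert to metric: weight = 122 ÷ 2.2 = 55.4545 kg; height = (6×12 + 3) × 2.54 = 75 × 2.54 = 190.5 cm.
Mifflin-St Jeor (male): BMR = 10(55.4545) + 6.25(190.5) − 5(66) + 5 = 554.5455 + 1190.625 − 330 + 5 = 1420.1705 kcal/day.
TEE = BMR × activity factor = 1420.1705 × 1.2 = 1704.2045 kcal/day.
Apply stress factor: 1704.2045 × 1.1 = 1874.625 kcal/day.

1875 kilocalories/d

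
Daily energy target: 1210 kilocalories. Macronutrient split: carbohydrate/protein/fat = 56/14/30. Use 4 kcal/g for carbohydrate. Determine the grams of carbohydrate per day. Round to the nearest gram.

Carbohydrate energy = 56% × 1210 = 677.6 kcal.
At 4 kcal/g: 677.6 ÷ 4 = 169.4 g.

169 g/day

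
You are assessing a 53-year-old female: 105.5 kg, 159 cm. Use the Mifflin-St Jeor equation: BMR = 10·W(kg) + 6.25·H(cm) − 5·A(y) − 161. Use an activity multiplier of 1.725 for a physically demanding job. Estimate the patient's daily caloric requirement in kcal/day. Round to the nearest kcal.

Mifflin-St Jeor (female): BMR = 10(105.5) + 6.25(159) − 5(53) − 161 = 1055 + 993.75 − 265 − 161 = 1622.75 kcal/day.
TEE = BMR × activity factor = 1622.75 × 1.725 = 2799.2438 kcal/day.

2799 kcal/day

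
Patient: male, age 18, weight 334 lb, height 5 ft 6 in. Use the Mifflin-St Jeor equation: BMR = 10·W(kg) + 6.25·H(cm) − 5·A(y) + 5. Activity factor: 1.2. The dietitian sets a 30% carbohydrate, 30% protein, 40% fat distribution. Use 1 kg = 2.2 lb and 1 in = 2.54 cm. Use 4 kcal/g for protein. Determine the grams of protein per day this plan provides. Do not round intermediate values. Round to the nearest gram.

Convert to metric: weight = 334 ÷ 2.2 = 151.8182 kg; height = (5×12 + 6) × 2.54 = 66 × 2.54 = 167.64 cm.
Mifflin-St Jeor (male): BMR = 10(151.8182) + 6.25(167.64) − 5(18) + 5 = 1518.1818 + 1047.75 − 90 + 5 = 2480.9318 kcal/day.
TEE = 2480.9318 × 1.2 = 2977.1182 kcal/day.
Protein energy = 30% × 2977.1182 = 893.1355 kcal.
Protein = 893.1355 ÷ 4 kcal/g = 223.2839 g.

223 g/day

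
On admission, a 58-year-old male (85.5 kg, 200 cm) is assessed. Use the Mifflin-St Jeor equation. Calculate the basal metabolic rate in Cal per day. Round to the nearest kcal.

Mifflin-St Jeor (male): BMR = 10(85.5) + 6.25(200) − 5(58) + 5 = 855 + 1250 − 290 + 5 = 1820 kcal/day.

1820 Cal per day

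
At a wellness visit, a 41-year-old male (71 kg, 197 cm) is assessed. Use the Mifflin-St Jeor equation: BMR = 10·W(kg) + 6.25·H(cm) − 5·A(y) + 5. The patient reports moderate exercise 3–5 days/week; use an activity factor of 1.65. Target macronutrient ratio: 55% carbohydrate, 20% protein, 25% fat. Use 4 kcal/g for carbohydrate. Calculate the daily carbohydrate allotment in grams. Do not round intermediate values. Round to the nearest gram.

Mifflin-St Jeor (male): BMR = 10(71) + 6.25(197) − 5(41) + 5 = 710 + 1231.25 − 205 + 5 = 1741.25 kcal/day.
TEE = 1741.25 × 1.65 = 2873.0625 kcal/day.
Carbohydrate energy = 55% × 2873.0625 = 1580.1844 kcal.
Carbohydrate = 1580.1844 ÷ 4 kcal/g = 395.0461 g.

395 g/day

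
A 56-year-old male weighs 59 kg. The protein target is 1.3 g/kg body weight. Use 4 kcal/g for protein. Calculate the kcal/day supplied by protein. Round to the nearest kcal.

307 kcal/day

Protein = 1.3 g/kg × 59 kg = 76.7 g/day.
Protein energy = 76.7 g × 4 kcal/g = 306.8 kcal/day.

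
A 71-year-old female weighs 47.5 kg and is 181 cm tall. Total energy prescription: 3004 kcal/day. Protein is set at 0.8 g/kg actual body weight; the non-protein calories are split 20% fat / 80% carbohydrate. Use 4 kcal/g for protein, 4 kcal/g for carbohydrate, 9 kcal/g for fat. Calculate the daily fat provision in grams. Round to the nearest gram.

63 g/day

Protein = 0.8 × 47.5 = 38 g → 38 × 4 = 152 kcal.
Non-protein calories = 3004 − 152 = 2852 kcal.
Fat: 20% × 2852 = 570.4 kcal; carbohydrate: 2281.6 kcal.
Fat: 570.4 kcal ÷ 9 kcal/g = 63.3778 g.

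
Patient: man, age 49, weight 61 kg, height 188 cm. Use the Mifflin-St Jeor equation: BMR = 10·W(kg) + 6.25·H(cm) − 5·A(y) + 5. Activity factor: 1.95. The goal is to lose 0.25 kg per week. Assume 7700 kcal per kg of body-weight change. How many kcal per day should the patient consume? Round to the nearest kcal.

Mifflin-St Jeor (male): BMR = 10(61) + 6.25(188) − 5(49) + 5 = 610 + 1175 − 245 + 5 = 1545 kcal/day.
TEE = 1545 × 1.95 = 3012.75 kcal/day.
Required daily deficit = 0.25 × 7700 ÷ 7 = 275 kcal/day.
Target intake = 3012.75 − 275 = 2737.75 kcal/day.

2738 kcal per day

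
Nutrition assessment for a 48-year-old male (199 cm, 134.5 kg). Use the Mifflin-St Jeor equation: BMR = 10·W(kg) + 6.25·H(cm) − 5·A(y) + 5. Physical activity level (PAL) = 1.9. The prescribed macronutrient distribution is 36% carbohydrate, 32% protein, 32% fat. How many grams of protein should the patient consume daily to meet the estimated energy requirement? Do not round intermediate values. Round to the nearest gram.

Mifflin-St Jeor (male): BMR = 10(134.5) + 6.25(199) − 5(48) + 5 = 1345 + 1243.75 − 240 + 5 = 2353.75 kcal/day.
TEE = 2353.75 × 1.9 = 4472.125 kcal/day.
Protein energy = 32% × 4472.125 = 1431.08 kcal.
Protein = 1431.08 ÷ 4 kcal/g = 357.77 g.

358 g/day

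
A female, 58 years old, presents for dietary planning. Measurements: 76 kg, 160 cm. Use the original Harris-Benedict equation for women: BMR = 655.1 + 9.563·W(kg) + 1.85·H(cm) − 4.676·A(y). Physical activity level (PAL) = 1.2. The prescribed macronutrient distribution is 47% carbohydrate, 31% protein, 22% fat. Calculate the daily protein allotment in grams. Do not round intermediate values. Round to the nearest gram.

131 g/day

Harris-Benedict: BMR = 655.1 + 9.563(76) + 1.85(160) − 4.676(58) = 1406.68 kcal/day.
TEE = 1406.68 × 1.2 = 1688.016 kcal/day.
Protein energy = 31% × 1688.016 = 523.285 kcal.
Protein = 523.285 ÷ 4 kcal/g = 130.8212 g.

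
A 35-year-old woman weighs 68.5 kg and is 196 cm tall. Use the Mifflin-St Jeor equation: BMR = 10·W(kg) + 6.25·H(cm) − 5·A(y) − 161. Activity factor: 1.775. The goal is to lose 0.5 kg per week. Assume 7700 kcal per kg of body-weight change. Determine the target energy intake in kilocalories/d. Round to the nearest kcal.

2244 kilocalories/d

Mifflin-St Jeor (female): BMR = 10(68.5) + 6.25(196) − 5(35) − 161 = 685 + 1225 − 175 − 161 = 1574 kcal/day.
TEE = 1574 × 1.775 = 2793.85 kcal/day.
Required daily deficit = 0.5 × 7700 ÷ 7 = 550 kcal/day.
Target intake = 2793.85 − 550 = 2243.85 kcal/day.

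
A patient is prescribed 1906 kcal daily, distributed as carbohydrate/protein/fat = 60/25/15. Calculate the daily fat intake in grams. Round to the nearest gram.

Fat energy = 15% × 1906 = 285.9 kcal.
At 9 kcal/g: 285.9 ÷ 9 = 31.7667 g.

32 g/day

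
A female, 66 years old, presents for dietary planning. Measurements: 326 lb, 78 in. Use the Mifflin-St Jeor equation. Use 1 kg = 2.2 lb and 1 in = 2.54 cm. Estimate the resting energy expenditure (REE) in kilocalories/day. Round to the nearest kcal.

2229 kilocalories/day

Convert to metric: weight = 326 ÷ 2.2 = 148.1818 kg; height = 78 × 2.54 = 198.12 cm.
Mifflin-St Jeor (female): BMR = 10(148.1818) + 6.25(198.12) − 5(66) − 161 = 1481.8182 + 1238.25 − 330 − 161 = 2229.0682 kcal/day.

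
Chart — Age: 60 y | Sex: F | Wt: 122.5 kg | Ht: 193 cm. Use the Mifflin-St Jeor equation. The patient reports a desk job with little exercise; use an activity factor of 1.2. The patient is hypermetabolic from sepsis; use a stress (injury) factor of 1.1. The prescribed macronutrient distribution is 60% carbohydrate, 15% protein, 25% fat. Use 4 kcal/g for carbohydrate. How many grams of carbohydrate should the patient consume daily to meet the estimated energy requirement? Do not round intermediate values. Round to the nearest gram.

390 g/day

Mifflin-St Jeor (female): BMR = 10(122.5) + 6.25(193) − 5(60) − 161 = 1225 + 1206.25 − 300 − 161 = 1970.25 kcal/day.
TEE = 1970.25 × 1.2 = 2364.3 kcal/day.
With stress factor 1.1: 2364.3 × 1.1 = 2600.73 kcal/day.
Carbohydrate energy = 60% × 2600.73 = 1560.438 kcal.
Carbohydrate = 1560.438 ÷ 4 kcal/g = 390.1095 g.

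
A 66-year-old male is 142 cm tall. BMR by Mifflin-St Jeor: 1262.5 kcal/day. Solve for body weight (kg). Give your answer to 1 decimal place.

70.0 kg

1262.5 = 10·W + 6.25(142) − 5(66) + 5
10·W = 1262.5 − 562.5 = 700, so W = 70 kg.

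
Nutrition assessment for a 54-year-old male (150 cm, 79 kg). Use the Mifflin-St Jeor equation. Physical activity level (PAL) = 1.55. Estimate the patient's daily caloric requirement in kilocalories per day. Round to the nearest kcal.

Mifflin-St Jeor (male): BMR = 10(79) + 6.25(150) − 5(54) + 5 = 790 + 937.5 − 270 + 5 = 1462.5 kcal/day.
TEE = BMR × activity factor = 1462.5 × 1.55 = 2266.875 kcal/day.

2267 kilocalories per day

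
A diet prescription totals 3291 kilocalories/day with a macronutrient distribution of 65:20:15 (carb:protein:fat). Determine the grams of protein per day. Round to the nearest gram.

Protein energy = 20% × 3291 = 658.2 kcal.
At 4 kcal/g: 658.2 ÷ 4 = 164.55 g.

165 g/day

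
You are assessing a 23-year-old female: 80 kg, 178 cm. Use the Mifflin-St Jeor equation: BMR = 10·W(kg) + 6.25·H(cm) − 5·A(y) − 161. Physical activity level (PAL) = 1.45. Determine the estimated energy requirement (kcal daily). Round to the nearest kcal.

Mifflin-St Jeor (female): BMR = 10(80) + 6.25(178) − 5(23) − 161 = 800 + 1112.5 − 115 − 161 = 1636.5 kcal/day.
TEE = BMR × activity factor = 1636.5 × 1.45 = 2372.925 kcal/day.

2373 kcal daily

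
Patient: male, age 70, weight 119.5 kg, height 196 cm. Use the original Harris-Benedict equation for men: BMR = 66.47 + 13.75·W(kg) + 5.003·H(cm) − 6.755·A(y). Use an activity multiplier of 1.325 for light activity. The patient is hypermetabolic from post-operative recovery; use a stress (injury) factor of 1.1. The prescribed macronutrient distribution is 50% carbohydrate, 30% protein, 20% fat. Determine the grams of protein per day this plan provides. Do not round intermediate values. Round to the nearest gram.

242 g/day

Harris-Benedict: BMR = 66.47 + 13.75(119.5) + 5.003(196) − 6.755(70) = 2217.333 kcal/day.
TEE = 2217.333 × 1.325 = 2937.9662 kcal/day.
With stress factor 1.1: 2937.9662 × 1.1 = 3231.7628 kcal/day.
Protein energy = 30% × 3231.7628 = 969.5289 kcal.
Protein = 969.5289 ÷ 4 kcal/g = 242.3822 g.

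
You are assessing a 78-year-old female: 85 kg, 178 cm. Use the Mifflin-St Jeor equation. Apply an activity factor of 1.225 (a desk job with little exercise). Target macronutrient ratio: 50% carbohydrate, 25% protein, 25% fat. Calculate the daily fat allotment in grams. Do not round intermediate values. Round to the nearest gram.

Mifflin-St Jeor (female): BMR = 10(85) + 6.25(178) − 5(78) − 161 = 850 + 1112.5 − 390 − 161 = 1411.5 kcal/day.
TEE = 1411.5 × 1.225 = 1729.0875 kcal/day.
Fat energy = 25% × 1729.0875 = 432.2719 kcal.
Fat = 432.2719 ÷ 9 kcal/g = 48.0302 g.

48 g/day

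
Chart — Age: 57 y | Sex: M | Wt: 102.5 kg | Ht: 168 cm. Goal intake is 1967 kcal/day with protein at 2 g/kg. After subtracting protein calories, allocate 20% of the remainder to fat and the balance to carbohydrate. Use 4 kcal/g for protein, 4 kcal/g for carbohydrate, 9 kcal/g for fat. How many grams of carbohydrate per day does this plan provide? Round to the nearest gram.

229 g/day

Protein = 2 × 102.5 = 205 g → 205 × 4 = 820 kcal.
Non-protein calories = 1967 − 820 = 1147 kcal.
Fat: 20% × 1147 = 229.4 kcal; carbohydrate: 917.6 kcal.
Carbohydrate: 917.6 kcal ÷ 4 kcal/g = 229.4 g.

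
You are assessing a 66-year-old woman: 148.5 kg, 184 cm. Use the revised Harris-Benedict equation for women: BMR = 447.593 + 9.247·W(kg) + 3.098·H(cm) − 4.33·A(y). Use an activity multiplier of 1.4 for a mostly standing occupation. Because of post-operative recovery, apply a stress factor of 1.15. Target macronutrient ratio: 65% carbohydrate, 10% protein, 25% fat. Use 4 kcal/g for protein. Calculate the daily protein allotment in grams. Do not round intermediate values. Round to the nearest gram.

85 g/day

Harris-Benedict: BMR = 447.593 + 9.247(148.5) + 3.098(184) − 4.33(66) = 2105.0245 kcal/day.
TEE = 2105.0245 × 1.4 = 2947.0343 kcal/day.
With stress factor 1.15: 2947.0343 × 1.15 = 3389.0894 kcal/day.
Protein energy = 10% × 3389.0894 = 338.9089 kcal.
Protein = 338.9089 ÷ 4 kcal/g = 84.7272 g.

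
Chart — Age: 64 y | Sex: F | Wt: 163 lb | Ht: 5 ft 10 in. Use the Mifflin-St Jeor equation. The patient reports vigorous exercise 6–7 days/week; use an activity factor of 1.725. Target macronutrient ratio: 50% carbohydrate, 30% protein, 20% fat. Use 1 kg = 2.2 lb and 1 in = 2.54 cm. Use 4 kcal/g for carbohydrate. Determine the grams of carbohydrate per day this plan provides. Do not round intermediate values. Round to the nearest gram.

296 g/day

Convert to metric: weight = 163 ÷ 2.2 = 74.0909 kg; height = (5×12 + 10) × 2.54 = 70 × 2.54 = 177.8 cm.
Mifflin-St Jeor (female): BMR = 10(74.0909) + 6.25(177.8) − 5(64) − 161 = 740.9091 + 1111.25 − 320 − 161 = 1371.1591 kcal/day.
TEE = 1371.1591 × 1.725 = 2365.2494 kcal/day.
Carbohydrate energy = 50% × 2365.2494 = 1182.6247 kcal.
Carbohydrate = 1182.6247 ÷ 4 kcal/g = 295.6562 g.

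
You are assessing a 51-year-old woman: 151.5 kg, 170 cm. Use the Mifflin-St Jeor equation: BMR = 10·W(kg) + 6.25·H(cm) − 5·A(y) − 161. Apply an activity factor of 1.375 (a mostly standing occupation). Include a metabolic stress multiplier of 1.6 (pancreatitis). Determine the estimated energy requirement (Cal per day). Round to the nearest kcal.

Mifflin-St Jeor (female): BMR = 10(151.5) + 6.25(170) − 5(51) − 161 = 1515 + 1062.5 − 255 − 161 = 2161.5 kcal/day.
TEE = BMR × activity factor = 2161.5 × 1.375 = 2972.0625 kcal/day.
Apply stress factor: 2972.0625 × 1.6 = 4755.3 kcal/day.

4755 Cal per day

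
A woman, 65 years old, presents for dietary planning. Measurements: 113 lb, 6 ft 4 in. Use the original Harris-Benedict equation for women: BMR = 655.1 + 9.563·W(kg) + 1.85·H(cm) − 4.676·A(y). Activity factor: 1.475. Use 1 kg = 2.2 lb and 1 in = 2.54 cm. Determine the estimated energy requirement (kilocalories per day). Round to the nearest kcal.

1769 kilocalories per day

Convert to metric: weight = 113 ÷ 2.2 = 51.3636 kg; height = (6×12 + 4) × 2.54 = 76 × 2.54 = 193.04 cm.
Harris-Benedict: BMR = 655.1 + 9.563(51.3636) + 1.85(193.04) − 4.676(65) = 1199.4745 kcal/day.
TEE = BMR × activity factor = 1199.4745 × 1.475 = 1769.2248 kcal/day.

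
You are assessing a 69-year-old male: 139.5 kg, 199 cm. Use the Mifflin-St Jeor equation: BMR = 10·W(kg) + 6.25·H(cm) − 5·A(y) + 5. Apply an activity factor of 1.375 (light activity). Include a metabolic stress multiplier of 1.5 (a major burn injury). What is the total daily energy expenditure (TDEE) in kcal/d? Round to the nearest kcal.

Mifflin-St Jeor (male): BMR = 10(139.5) + 6.25(199) − 5(69) + 5 = 1395 + 1243.75 − 345 + 5 = 2298.75 kcal/day.
TEE = BMR × activity factor = 2298.75 × 1.375 = 3160.7813 kcal/day.
Apply stress factor: 3160.7813 × 1.5 = 4741.1719 kcal/day.

4741 kcal/d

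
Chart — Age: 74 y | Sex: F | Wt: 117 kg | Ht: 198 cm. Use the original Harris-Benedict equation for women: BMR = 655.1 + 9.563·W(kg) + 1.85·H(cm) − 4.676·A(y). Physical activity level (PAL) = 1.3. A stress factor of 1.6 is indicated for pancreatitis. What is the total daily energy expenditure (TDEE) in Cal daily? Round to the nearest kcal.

3732 Cal daily

Harris-Benedict: BMR = 655.1 + 9.563(117) + 1.85(198) − 4.676(74) = 1794.247 kcal/day.
TEE = BMR × activity factor = 1794.247 × 1.3 = 2332.5211 kcal/day.
Apply stress factor: 2332.5211 × 1.6 = 3732.0338 kcal/day.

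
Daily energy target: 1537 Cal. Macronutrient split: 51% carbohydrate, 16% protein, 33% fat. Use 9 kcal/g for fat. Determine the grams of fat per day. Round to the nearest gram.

56 g/day

Fat energy = 33% × 1537 = 507.21 kcal.
At 9 kcal/g: 507.21 ÷ 9 = 56.3567 g.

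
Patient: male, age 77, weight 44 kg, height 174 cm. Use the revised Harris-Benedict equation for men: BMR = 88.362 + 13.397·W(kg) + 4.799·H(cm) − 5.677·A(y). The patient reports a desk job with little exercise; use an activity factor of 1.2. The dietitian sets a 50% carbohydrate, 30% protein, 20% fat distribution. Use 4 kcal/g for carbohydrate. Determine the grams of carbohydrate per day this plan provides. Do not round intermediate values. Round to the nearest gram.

161 g/day

Harris-Benedict: BMR = 88.362 + 13.397(44) + 4.799(174) − 5.677(77) = 1075.727 kcal/day.
TEE = 1075.727 × 1.2 = 1290.8724 kcal/day.
Carbohydrate energy = 50% × 1290.8724 = 645.4362 kcal.
Carbohydrate = 645.4362 ÷ 4 kcal/g = 161.3591 g.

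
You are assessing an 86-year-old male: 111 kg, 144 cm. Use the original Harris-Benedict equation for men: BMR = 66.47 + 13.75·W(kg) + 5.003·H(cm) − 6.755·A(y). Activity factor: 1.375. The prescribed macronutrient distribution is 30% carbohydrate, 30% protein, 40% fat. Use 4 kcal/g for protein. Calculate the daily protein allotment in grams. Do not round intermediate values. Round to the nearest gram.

179 g/day

Harris-Benedict: BMR = 66.47 + 13.75(111) + 5.003(144) − 6.755(86) = 1732.222 kcal/day.
TEE = 1732.222 × 1.375 = 2381.8053 kcal/day.
Protein energy = 30% × 2381.8053 = 714.5416 kcal.
Protein = 714.5416 ÷ 4 kcal/g = 178.6354 g.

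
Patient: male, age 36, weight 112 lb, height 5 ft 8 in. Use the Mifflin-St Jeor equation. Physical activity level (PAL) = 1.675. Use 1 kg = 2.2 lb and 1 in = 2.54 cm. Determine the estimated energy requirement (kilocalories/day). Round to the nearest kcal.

2368 kilocalories/day

Convert to metric: weight = 112 ÷ 2.2 = 50.9091 kg; height = (5×12 + 8) × 2.54 = 68 × 2.54 = 172.72 cm.
Mifflin-St Jeor (male): BMR = 10(50.9091) + 6.25(172.72) − 5(36) + 5 = 509.0909 + 1079.5 − 180 + 5 = 1413.5909 kcal/day.
TEE = BMR × activity factor = 1413.5909 × 1.675 = 2367.7648 kcal/day.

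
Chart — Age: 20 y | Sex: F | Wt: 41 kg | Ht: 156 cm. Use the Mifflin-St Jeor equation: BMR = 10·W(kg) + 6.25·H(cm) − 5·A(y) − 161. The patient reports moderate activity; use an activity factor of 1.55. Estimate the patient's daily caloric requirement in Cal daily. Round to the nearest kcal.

Mifflin-St Jeor (female): BMR = 10(41) + 6.25(156) − 5(20) − 161 = 410 + 975 − 100 − 161 = 1124 kcal/day.
TEE = BMR × activity factor = 1124 × 1.55 = 1742.2 kcal/day.

1742 Cal daily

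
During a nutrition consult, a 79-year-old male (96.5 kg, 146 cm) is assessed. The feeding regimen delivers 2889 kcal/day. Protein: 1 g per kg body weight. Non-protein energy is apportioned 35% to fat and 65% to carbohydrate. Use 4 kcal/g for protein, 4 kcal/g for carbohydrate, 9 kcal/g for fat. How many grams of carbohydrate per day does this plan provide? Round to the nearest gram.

Protein = 1 × 96.5 = 96.5 g → 96.5 × 4 = 386 kcal.
Non-protein calories = 2889 − 386 = 2503 kcal.
Fat: 35% × 2503 = 876.05 kcal; carbohydrate: 1626.95 kcal.
Carbohydrate: 1626.95 kcal ÷ 4 kcal/g = 406.7375 g.

407 g/day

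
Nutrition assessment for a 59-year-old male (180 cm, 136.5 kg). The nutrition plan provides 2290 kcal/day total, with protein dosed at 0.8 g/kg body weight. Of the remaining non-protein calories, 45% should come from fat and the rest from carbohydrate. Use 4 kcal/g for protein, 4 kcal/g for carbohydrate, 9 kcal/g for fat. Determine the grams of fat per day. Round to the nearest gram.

93 g/day

Protein = 0.8 × 136.5 = 109.2 g → 109.2 × 4 = 436.8 kcal.
Non-protein calories = 2290 − 436.8 = 1853.2 kcal.
Fat: 45% × 1853.2 = 833.94 kcal; carbohydrate: 1019.26 kcal.
Fat: 833.94 kcal ÷ 9 kcal/g = 92.66 g.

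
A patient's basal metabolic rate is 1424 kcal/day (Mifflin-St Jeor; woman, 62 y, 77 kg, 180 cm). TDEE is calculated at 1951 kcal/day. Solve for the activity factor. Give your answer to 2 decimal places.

1.37

Activity factor = TEE ÷ BMR = 1951 ÷ 1424 = 1.37.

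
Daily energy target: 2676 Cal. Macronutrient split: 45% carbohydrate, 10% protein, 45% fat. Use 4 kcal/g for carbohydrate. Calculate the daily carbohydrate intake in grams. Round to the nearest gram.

Carbohydrate energy = 45% × 2676 = 1204.2 kcal.
At 4 kcal/g: 1204.2 ÷ 4 = 301.05 g.

301 g/day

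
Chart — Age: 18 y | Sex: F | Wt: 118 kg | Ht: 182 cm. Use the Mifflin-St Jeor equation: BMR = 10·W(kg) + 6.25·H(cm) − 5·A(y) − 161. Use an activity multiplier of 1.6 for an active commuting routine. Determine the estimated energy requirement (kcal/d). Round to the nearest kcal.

Mifflin-St Jeor (female): BMR = 10(118) + 6.25(182) − 5(18) − 161 = 1180 + 1137.5 − 90 − 161 = 2066.5 kcal/day.
TEE = BMR × activity factor = 2066.5 × 1.6 = 3306.4 kcal/day.

3306 kcal/d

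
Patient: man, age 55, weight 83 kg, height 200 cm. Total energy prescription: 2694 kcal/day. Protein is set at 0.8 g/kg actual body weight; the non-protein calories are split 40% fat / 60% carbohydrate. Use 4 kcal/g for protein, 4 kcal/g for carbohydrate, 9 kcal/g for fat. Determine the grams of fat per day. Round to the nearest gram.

Protein = 0.8 × 83 = 66.4 g → 66.4 × 4 = 265.6 kcal.
Non-protein calories = 2694 − 265.6 = 2428.4 kcal.
Fat: 40% × 2428.4 = 971.36 kcal; carbohydrate: 1457.04 kcal.
Fat: 971.36 kcal ÷ 9 kcal/g = 107.9289 g.

108 g/day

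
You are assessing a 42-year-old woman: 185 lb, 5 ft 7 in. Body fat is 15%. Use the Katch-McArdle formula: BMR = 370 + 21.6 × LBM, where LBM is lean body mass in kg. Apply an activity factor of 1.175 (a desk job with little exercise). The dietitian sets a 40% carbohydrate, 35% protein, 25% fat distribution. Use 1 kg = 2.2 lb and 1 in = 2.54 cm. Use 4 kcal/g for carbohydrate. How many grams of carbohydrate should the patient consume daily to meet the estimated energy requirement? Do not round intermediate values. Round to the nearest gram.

225 g/day

Convert to metric: weight = 185 ÷ 2.2 = 84.0909 kg; height = (5×12 + 7) × 2.54 = 67 × 2.54 = 170.18 cm.
LBM = 84.0909 × (1 − 0.15) = 71.4773 kg. Katch-McArdle: BMR = 370 + 21.6 × 71.4773 = 1913.9091 kcal/day.
TEE = 1913.9091 × 1.175 = 2248.8432 kcal/day.
Carbohydrate energy = 40% × 2248.8432 = 899.5373 kcal.
Carbohydrate = 899.5373 ÷ 4 kcal/g = 224.8843 g.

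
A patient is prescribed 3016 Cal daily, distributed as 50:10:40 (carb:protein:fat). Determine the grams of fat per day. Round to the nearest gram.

134 g/day

Fat energy = 40% × 3016 = 1206.4 kcal.
At 9 kcal/g: 1206.4 ÷ 9 = 134.0444 g.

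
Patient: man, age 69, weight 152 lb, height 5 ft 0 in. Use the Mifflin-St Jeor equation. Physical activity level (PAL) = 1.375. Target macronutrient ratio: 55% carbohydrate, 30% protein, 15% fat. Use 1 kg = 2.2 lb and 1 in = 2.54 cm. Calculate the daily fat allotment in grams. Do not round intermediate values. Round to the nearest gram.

Convert to metric: weight = 152 ÷ 2.2 = 69.0909 kg; height = (5×12 + 0) × 2.54 = 60 × 2.54 = 152.4 cm.
Mifflin-St Jeor (male): BMR = 10(69.0909) + 6.25(152.4) − 5(69) + 5 = 690.9091 + 952.5 − 345 + 5 = 1303.4091 kcal/day.
TEE = 1303.4091 × 1.375 = 1792.1875 kcal/day.
Fat energy = 15% × 1792.1875 = 268.8281 kcal.
Fat = 268.8281 ÷ 9 kcal/g = 29.8698 g.

30 g/day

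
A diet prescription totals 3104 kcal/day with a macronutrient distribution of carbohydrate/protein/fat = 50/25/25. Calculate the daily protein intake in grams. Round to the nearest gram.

194 g/day

Protein energy = 25% × 3104 = 776 kcal.
At 4 kcal/g: 776 ÷ 4 = 194 g.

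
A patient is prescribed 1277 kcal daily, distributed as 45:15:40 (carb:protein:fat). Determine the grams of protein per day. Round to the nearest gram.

48 g/day

Protein energy = 15% × 1277 = 191.55 kcal.
At 4 kcal/g: 191.55 ÷ 4 = 47.8875 g.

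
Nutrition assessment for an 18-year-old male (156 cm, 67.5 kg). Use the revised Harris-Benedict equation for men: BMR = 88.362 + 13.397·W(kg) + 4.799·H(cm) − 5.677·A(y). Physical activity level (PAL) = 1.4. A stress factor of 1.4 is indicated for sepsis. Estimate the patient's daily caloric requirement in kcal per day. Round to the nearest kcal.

Harris-Benedict: BMR = 88.362 + 13.397(67.5) + 4.799(156) − 5.677(18) = 1639.1175 kcal/day.
TEE = BMR × activity factor = 1639.1175 × 1.4 = 2294.7645 kcal/day.
Apply stress factor: 2294.7645 × 1.4 = 3212.6703 kcal/day.

3213 kcal per day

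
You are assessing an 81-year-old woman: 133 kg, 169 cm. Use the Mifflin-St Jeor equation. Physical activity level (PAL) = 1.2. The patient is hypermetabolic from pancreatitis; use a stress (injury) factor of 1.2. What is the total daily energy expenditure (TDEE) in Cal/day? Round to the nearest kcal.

2621 Cal/day

Mifflin-St Jeor (female): BMR = 10(133) + 6.25(169) − 5(81) − 161 = 1330 + 1056.25 − 405 − 161 = 1820.25 kcal/day.
TEE = BMR × activity factor = 1820.25 × 1.2 = 2184.3 kcal/day.
Apply stress factor: 2184.3 × 1.2 = 2621.16 kcal/day.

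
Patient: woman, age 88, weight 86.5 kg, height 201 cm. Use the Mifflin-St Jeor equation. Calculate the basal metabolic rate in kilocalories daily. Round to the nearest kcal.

Mifflin-St Jeor (female): BMR = 10(86.5) + 6.25(201) − 5(88) − 161 = 865 + 1256.25 − 440 − 161 = 1520.25 kcal/day.

1520 kilocalories daily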